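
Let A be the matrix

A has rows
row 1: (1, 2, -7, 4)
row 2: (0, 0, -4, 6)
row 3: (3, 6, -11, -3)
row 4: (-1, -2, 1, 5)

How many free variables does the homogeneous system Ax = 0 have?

Row reduce to echelon form.
R3 ← R3 − (3)·R1: [0, 0, 10, -15]
R4 ← R4 + R1: [0, 0, -6, 9]
R3 ← R3 + (5/2)·R2: [0, 0, 0, 0]
R4 ← R4 − (3/2)·R2: [0, 0, 0, 0]
2 nonzero rows, so rank(A) = 2.
A has 4 columns; by rank–nullity, nullity = 4 − 2 = 2.

2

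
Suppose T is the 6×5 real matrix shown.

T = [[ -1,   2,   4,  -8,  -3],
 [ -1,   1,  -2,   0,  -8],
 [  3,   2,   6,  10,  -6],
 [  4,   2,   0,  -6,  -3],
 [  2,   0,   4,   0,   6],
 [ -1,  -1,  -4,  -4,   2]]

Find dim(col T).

Row reduce to echelon form.
R2 ← R2 − R1: [0, -1, -6, 8, -5]
R3 ← R3 + (3)·R1: [0, 8, 18, -14, -15]
R4 ← R4 + (4)·R1: [0, 10, 16, -38, -15]
R5 ← R5 + (2)·R1: [0, 4, 12, -16, 0]
R6 ← R6 − R1: [0, -3, -8, 4, 5]
R3 ← R3 + (8)·R2: [0, 0, -30, 50, -55]
R4 ← R4 + (10)·R2: [0, 0, -44, 42, -65]
R5 ← R5 + (4)·R2: [0, 0, -12, 16, -20]
R6 ← R6 − (3)·R2: [0, 0, 10, -20, 20]
R4 ← R4 − (22/15)·R3: [0, 0, 0, -94/3, 47/3]
R5 ← R5 − (2/5)·R3: [0, 0, 0, -4, 2]
R6 ← R6 + (1/3)·R3: [0, 0, 0, -10/3, 5/3]
R5 ← R5 − (6/47)·R4: [0, 0, 0, 0, 0]
R6 ← R6 − (5/47)·R4: [0, 0, 0, 0, 0]
Echelon form has 4 nonzero rows, so rank(T) = 4.
The column space has dimension equal to the rank: 4.

4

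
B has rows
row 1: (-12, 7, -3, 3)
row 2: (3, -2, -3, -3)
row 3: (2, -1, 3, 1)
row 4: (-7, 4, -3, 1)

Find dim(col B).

Row reduce to echelon form.
R2 ← R2 + (1/4)·R1: [0, -1/4, -15/4, -9/4]
R3 ← R3 + (1/6)·R1: [0, 1/6, 5/2, 3/2]
R4 ← R4 − (7/12)·R1: [0, -1/12, -5/4, -3/4]
R3 ← R3 + (2/3)·R2: [0, 0, 0, 0]
R4 ← R4 − (1/3)·R2: [0, 0, 0, 0]
Echelon form has 2 nonzero rows, so rank(B) = 2.
The column space has dimension equal to the rank: 2.

2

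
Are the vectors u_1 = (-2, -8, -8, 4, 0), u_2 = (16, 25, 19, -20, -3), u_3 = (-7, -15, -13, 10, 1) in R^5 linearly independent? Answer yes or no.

Form the matrix with these vectors as rows and row reduce.
R2 ← R2 + (8)·R1: [0, -39, -45, 12, -3]
R3 ← R3 − (7/2)·R1: [0, 13, 15, -4, 1]
R3 ← R3 + (1/3)·R2: [0, 0, 0, 0, 0]
2 nonzero rows, so the 3 vectors span a space of dimension 2.
Since 2 < 3, the vectors are linearly dependent.

no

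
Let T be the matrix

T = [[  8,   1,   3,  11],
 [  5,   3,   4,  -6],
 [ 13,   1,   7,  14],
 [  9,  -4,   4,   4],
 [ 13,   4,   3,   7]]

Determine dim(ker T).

0

Row reduce to echelon form.
R2 ← R2 − (5/8)·R1: [0, 19/8, 17/8, -103/8]
R3 ← R3 − (13/8)·R1: [0, -5/8, 17/8, -31/8]
R4 ← R4 − (9/8)·R1: [0, -41/8, 5/8, -67/8]
R5 ← R5 − (13/8)·R1: [0, 19/8, -15/8, -87/8]
R3 ← R3 + (5/19)·R2: [0, 0, 51/19, -138/19]
R4 ← R4 + (41/19)·R2: [0, 0, 99/19, -687/19]
R5 ← R5 − R2: [0, 0, -4, 2]
R4 ← R4 − (33/17)·R3: [0, 0, 0, -375/17]
R5 ← R5 + (76/51)·R3: [0, 0, 0, -150/17]
R5 ← R5 − (2/5)·R4: [0, 0, 0, 0]
4 nonzero rows, so rank(T) = 4.
T has 4 columns; by rank–nullity, nullity = 4 − 4 = 0.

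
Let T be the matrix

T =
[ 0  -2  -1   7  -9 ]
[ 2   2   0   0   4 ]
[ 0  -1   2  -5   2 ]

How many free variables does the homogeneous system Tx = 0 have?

Row reduce to echelon form.
Swap R1 ↔ R2
R3 ← R3 − (1/2)·R2: [0, 0, 5/2, -17/2, 13/2]
3 nonzero rows, so rank(T) = 3.
T has 5 columns; by rank–nullity, nullity = 5 − 3 = 2.

2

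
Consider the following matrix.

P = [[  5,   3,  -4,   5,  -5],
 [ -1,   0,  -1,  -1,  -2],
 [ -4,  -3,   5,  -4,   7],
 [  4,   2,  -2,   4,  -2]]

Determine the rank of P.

2

Row reduce to echelon form.
R2 ← R2 + (1/5)·R1: [0, 3/5, -9/5, 0, -3]
R3 ← R3 + (4/5)·R1: [0, -3/5, 9/5, 0, 3]
R4 ← R4 − (4/5)·R1: [0, -2/5, 6/5, 0, 2]
R3 ← R3 + R2: [0, 0, 0, 0, 0]
R4 ← R4 + (2/3)·R2: [0, 0, 0, 0, 0]
Echelon form has 2 nonzero rows, so rank(P) = 2.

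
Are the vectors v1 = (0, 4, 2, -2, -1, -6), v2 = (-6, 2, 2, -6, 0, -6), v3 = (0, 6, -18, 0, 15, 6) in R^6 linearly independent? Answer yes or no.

Form the matrix with these vectors as rows and row reduce.
Swap R1 ↔ R2
R3 ← R3 − (3/2)·R2: [0, 0, -21, 3, 33/2, 15]
3 nonzero rows, so the 3 vectors span a space of dimension 3.
Since 3 = 3, the vectors are linearly independent.

yes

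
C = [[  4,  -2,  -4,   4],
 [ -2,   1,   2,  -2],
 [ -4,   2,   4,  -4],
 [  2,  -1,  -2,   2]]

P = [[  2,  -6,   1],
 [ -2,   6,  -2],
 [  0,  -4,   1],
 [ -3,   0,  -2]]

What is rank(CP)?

1

First compute CP:
[[  0, -20,  -4],
 [  0,  10,   2],
 [  0,  20,   4],
 [  0, -10,  -2]]
Now row reduce the product.
R2 ← R2 + (1/2)·R1: [0, 0, 0]
R3 ← R3 + R1: [0, 0, 0]
R4 ← R4 − (1/2)·R1: [0, 0, 0]
1 nonzero row, so rank(CP) = 1.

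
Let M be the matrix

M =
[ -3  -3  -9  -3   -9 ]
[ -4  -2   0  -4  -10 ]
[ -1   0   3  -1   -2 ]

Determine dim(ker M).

3

Row reduce to echelon form.
R2 ← R2 − (4/3)·R1: [0, 2, 12, 0, 2]
R3 ← R3 − (1/3)·R1: [0, 1, 6, 0, 1]
R3 ← R3 − (1/2)·R2: [0, 0, 0, 0, 0]
2 nonzero rows, so rank(M) = 2.
M has 5 columns; by rank–nullity, nullity = 5 − 2 = 3.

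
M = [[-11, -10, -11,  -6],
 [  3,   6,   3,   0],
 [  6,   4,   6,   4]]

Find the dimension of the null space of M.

2

Row reduce to echelon form.
R2 ← R2 + (3/11)·R1: [0, 36/11, 0, -18/11]
R3 ← R3 + (6/11)·R1: [0, -16/11, 0, 8/11]
R3 ← R3 + (4/9)·R2: [0, 0, 0, 0]
2 nonzero rows, so rank(M) = 2.
M has 4 columns; by rank–nullity, nullity = 4 − 2 = 2.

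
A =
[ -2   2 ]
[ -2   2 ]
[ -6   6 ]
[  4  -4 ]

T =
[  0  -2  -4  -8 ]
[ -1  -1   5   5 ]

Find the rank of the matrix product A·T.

First compute AT:
[[ -2,   2,  18,  26],
 [ -2,   2,  18,  26],
 [ -6,   6,  54,  78],
 [  4,  -4, -36, -52]]
Now row reduce the product.
R2 ← R2 − R1: [0, 0, 0, 0]
R3 ← R3 − (3)·R1: [0, 0, 0, 0]
R4 ← R4 + (2)·R1: [0, 0, 0, 0]
1 nonzero row, so rank(AT) = 1.

1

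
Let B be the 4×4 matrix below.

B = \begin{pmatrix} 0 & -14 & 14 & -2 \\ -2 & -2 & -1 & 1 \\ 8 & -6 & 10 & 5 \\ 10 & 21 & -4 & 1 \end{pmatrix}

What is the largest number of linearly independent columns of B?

Row reduce to echelon form.
Swap R1 ↔ R2
R3 ← R3 + (4)·R1: [0, -14, 6, 9]
R4 ← R4 + (5)·R1: [0, 11, -9, 6]
R3 ← R3 − R2: [0, 0, -8, 11]
R4 ← R4 + (11/14)·R2: [0, 0, 2, 31/7]
R4 ← R4 + (1/4)·R3: [0, 0, 0, 201/28]
Echelon form has 4 nonzero rows, so rank(B) = 4.
The rank gives the maximum number of linearly independent columns: 4.

4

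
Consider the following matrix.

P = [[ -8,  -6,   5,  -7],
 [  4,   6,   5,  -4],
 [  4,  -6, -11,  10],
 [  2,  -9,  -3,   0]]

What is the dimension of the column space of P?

Row reduce to echelon form.
R2 ← R2 + (1/2)·R1: [0, 3, 15/2, -15/2]
R3 ← R3 + (1/2)·R1: [0, -9, -17/2, 13/2]
R4 ← R4 + (1/4)·R1: [0, -21/2, -7/4, -7/4]
R3 ← R3 + (3)·R2: [0, 0, 14, -16]
R4 ← R4 + (7/2)·R2: [0, 0, 49/2, -28]
R4 ← R4 − (7/4)·R3: [0, 0, 0, 0]
Echelon form has 3 nonzero rows, so rank(P) = 3.
The column space has dimension equal to the rank: 3.

3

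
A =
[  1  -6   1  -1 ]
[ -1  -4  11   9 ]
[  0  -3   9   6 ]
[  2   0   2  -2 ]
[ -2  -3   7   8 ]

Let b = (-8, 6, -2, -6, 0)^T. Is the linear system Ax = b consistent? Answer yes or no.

Row reduce the augmented matrix [A | b].
R2 ← R2 + R1: [0, -10, 12, 8, -2]
R4 ← R4 − (2)·R1: [0, 12, 0, 0, 10]
R5 ← R5 + (2)·R1: [0, -15, 9, 6, -16]
R3 ← R3 − (3/10)·R2: [0, 0, 27/5, 18/5, -7/5]
R4 ← R4 + (6/5)·R2: [0, 0, 72/5, 48/5, 38/5]
R5 ← R5 − (3/2)·R2: [0, 0, -9, -6, -13]
R4 ← R4 − (8/3)·R3: [0, 0, 0, 0, 34/3]
R5 ← R5 + (5/3)·R3: [0, 0, 0, 0, -46/3]
R5 ← R5 + (23/17)·R4: [0, 0, 0, 0, 0]
The echelon form has 4 nonzero rows; the last pivot sits in the augmented column, so rank(A) = 3 but rank([A|b]) = 4.
Since the ranks differ, the system is inconsistent.

no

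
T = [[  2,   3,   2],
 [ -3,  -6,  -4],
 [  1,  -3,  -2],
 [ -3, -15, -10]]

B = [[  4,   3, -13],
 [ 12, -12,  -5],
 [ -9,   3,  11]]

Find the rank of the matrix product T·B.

First compute TB:
[[ 26, -24, -19],
 [-48,  51,  25],
 [-14,  33, -20],
 [-102, 141,   4]]
Now row reduce the product.
R2 ← R2 + (24/13)·R1: [0, 87/13, -131/13]
R3 ← R3 + (7/13)·R1: [0, 261/13, -393/13]
R4 ← R4 + (51/13)·R1: [0, 609/13, -917/13]
R3 ← R3 − (3)·R2: [0, 0, 0]
R4 ← R4 − (7)·R2: [0, 0, 0]
2 nonzero rows, so rank(TB) = 2.

2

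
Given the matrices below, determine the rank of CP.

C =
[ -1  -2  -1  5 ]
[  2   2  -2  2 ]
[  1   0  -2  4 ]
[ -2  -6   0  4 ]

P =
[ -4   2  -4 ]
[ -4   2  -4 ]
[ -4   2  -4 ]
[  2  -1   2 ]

First compute CP:
[[ 26, -13,  26],
 [ -4,   2,  -4],
 [ 12,  -6,  12],
 [ 40, -20,  40]]
Now row reduce the product.
R2 ← R2 + (2/13)·R1: [0, 0, 0]
R3 ← R3 − (6/13)·R1: [0, 0, 0]
R4 ← R4 − (20/13)·R1: [0, 0, 0]
1 nonzero row, so rank(CP) = 1.

1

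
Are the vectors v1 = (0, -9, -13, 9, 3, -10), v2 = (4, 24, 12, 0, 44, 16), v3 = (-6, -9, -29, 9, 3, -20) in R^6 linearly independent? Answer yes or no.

Form the matrix with these vectors as rows and row reduce.
Swap R1 ↔ R2
R3 ← R3 + (3/2)·R1: [0, 27, -11, 9, 69, 4]
R3 ← R3 + (3)·R2: [0, 0, -50, 36, 78, -26]
3 nonzero rows, so the 3 vectors span a space of dimension 3.
Since 3 = 3, the vectors are linearly independent.

yes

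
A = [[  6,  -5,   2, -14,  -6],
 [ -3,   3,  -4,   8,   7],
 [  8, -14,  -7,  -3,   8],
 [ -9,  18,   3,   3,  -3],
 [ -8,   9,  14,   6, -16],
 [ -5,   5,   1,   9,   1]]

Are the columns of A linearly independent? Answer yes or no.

Row reduce A to echelon form.
R2 ← R2 + (1/2)·R1: [0, 1/2, -3, 1, 4]
R3 ← R3 − (4/3)·R1: [0, -22/3, -29/3, 47/3, 16]
R4 ← R4 + (3/2)·R1: [0, 21/2, 6, -18, -12]
R5 ← R5 + (4/3)·R1: [0, 7/3, 50/3, -38/3, -24]
R6 ← R6 + (5/6)·R1: [0, 5/6, 8/3, -8/3, -4]
R3 ← R3 + (44/3)·R2: [0, 0, -161/3, 91/3, 224/3]
R4 ← R4 − (21)·R2: [0, 0, 69, -39, -96]
R5 ← R5 − (14/3)·R2: [0, 0, 92/3, -52/3, -128/3]
R6 ← R6 − (5/3)·R2: [0, 0, 23/3, -13/3, -32/3]
R4 ← R4 + (9/7)·R3: [0, 0, 0, 0, 0]
R5 ← R5 + (4/7)·R3: [0, 0, 0, 0, 0]
R6 ← R6 + (1/7)·R3: [0, 0, 0, 0, 0]
3 pivots among 5 columns.
Only 3 < 5 pivot columns, so the columns are linearly dependent.

no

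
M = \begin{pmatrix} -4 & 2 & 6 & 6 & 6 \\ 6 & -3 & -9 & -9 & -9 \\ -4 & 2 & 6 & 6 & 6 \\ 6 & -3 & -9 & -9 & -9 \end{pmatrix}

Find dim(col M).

Row reduce to echelon form.
R2 ← R2 + (3/2)·R1: [0, 0, 0, 0, 0]
R3 ← R3 − R1: [0, 0, 0, 0, 0]
R4 ← R4 + (3/2)·R1: [0, 0, 0, 0, 0]
Echelon form has 1 nonzero row, so rank(M) = 1.
The column space has dimension equal to the rank: 1.

1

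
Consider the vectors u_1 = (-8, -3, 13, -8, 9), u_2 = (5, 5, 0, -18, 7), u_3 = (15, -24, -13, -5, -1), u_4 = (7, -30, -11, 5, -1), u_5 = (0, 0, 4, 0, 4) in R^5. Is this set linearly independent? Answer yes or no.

yes

Form the matrix with these vectors as rows and row reduce.
R2 ← R2 + (5/8)·R1: [0, 25/8, 65/8, -23, 101/8]
R3 ← R3 + (15/8)·R1: [0, -237/8, 91/8, -20, 127/8]
R4 ← R4 + (7/8)·R1: [0, -261/8, 3/8, -2, 55/8]
R3 ← R3 + (237/25)·R2: [0, 0, 442/5, -5951/25, 3389/25]
R4 ← R4 + (261/25)·R2: [0, 0, 426/5, -6053/25, 3467/25]
R4 ← R4 − (213/221)·R3: [0, 0, 0, -2806/221, 1774/221]
R5 ← R5 − (10/221)·R3: [0, 0, 0, 11902/1105, -2358/1105]
R5 ← R5 + (5951/7015)·R4: [0, 0, 0, 0, 6560/1403]
5 nonzero rows, so the 5 vectors span a space of dimension 5.
Since 5 = 5, the vectors are linearly independent.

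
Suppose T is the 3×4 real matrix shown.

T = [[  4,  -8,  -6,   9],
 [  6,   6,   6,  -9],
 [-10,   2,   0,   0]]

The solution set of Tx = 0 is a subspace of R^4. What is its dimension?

2

Row reduce to echelon form.
R2 ← R2 − (3/2)·R1: [0, 18, 15, -45/2]
R3 ← R3 + (5/2)·R1: [0, -18, -15, 45/2]
R3 ← R3 + R2: [0, 0, 0, 0]
2 nonzero rows, so rank(T) = 2.
T has 4 columns; by rank–nullity, nullity = 4 − 2 = 2.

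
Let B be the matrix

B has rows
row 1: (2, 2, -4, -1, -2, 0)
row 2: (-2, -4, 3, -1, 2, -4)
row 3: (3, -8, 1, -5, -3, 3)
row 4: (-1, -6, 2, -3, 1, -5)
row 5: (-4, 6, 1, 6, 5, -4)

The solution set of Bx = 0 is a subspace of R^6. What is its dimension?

2

Row reduce to echelon form.
R2 ← R2 + R1: [0, -2, -1, -2, 0, -4]
R3 ← R3 − (3/2)·R1: [0, -11, 7, -7/2, 0, 3]
R4 ← R4 + (1/2)·R1: [0, -5, 0, -7/2, 0, -5]
R5 ← R5 + (2)·R1: [0, 10, -7, 4, 1, -4]
R3 ← R3 − (11/2)·R2: [0, 0, 25/2, 15/2, 0, 25]
R4 ← R4 − (5/2)·R2: [0, 0, 5/2, 3/2, 0, 5]
R5 ← R5 + (5)·R2: [0, 0, -12, -6, 1, -24]
R4 ← R4 − (1/5)·R3: [0, 0, 0, 0, 0, 0]
R5 ← R5 + (24/25)·R3: [0, 0, 0, 6/5, 1, 0]
Swap R4 ↔ R5
4 nonzero rows, so rank(B) = 4.
B has 6 columns; by rank–nullity, nullity = 6 − 4 = 2.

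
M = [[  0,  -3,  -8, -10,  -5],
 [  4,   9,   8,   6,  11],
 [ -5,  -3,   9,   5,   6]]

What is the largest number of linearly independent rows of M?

Row reduce to echelon form.
Swap R1 ↔ R2
R3 ← R3 + (5/4)·R1: [0, 33/4, 19, 25/2, 79/4]
R3 ← R3 + (11/4)·R2: [0, 0, -3, -15, 6]
Echelon form has 3 nonzero rows, so rank(M) = 3.
The rank gives the maximum number of linearly independent rows: 3.

3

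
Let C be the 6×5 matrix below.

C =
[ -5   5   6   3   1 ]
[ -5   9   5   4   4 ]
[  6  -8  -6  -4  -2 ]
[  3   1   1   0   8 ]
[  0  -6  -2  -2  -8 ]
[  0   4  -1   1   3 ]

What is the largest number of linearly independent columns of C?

Row reduce to echelon form.
R2 ← R2 − R1: [0, 4, -1, 1, 3]
R3 ← R3 + (6/5)·R1: [0, -2, 6/5, -2/5, -4/5]
R4 ← R4 + (3/5)·R1: [0, 4, 23/5, 9/5, 43/5]
R3 ← R3 + (1/2)·R2: [0, 0, 7/10, 1/10, 7/10]
R4 ← R4 − R2: [0, 0, 28/5, 4/5, 28/5]
R5 ← R5 + (3/2)·R2: [0, 0, -7/2, -1/2, -7/2]
R6 ← R6 − R2: [0, 0, 0, 0, 0]
R4 ← R4 − (8)·R3: [0, 0, 0, 0, 0]
R5 ← R5 + (5)·R3: [0, 0, 0, 0, 0]
Echelon form has 3 nonzero rows, so rank(C) = 3.
The rank gives the maximum number of linearly independent columns: 3.

3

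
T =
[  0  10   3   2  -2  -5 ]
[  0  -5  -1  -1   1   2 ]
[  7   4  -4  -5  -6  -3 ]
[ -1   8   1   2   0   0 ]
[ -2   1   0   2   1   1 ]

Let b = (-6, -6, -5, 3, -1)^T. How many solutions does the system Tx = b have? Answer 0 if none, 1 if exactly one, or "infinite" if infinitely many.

0

Row reduce the augmented matrix [T | b].
Swap R1 ↔ R3
R4 ← R4 + (1/7)·R1: [0, 60/7, 3/7, 9/7, -6/7, -3/7, 16/7]
R5 ← R5 + (2/7)·R1: [0, 15/7, -8/7, 4/7, -5/7, 1/7, -17/7]
R3 ← R3 + (2)·R2: [0, 0, 1, 0, 0, -1, -18]
R4 ← R4 + (12/7)·R2: [0, 0, -9/7, -3/7, 6/7, 3, -8]
R5 ← R5 + (3/7)·R2: [0, 0, -11/7, 1/7, -2/7, 1, -5]
R4 ← R4 + (9/7)·R3: [0, 0, 0, -3/7, 6/7, 12/7, -218/7]
R5 ← R5 + (11/7)·R3: [0, 0, 0, 1/7, -2/7, -4/7, -233/7]
R5 ← R5 + (1/3)·R4: [0, 0, 0, 0, 0, 0, -131/3]
The echelon form has 5 nonzero rows; the last pivot sits in the augmented column, so rank(T) = 4 but rank([T|b]) = 5.
Since the ranks differ, the system is inconsistent.
It has no solutions.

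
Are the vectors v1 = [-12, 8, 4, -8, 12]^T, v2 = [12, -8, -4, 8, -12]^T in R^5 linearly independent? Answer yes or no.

no

Form the matrix with these vectors as rows and row reduce.
R2 ← R2 + R1: [0, 0, 0, 0, 0]
1 nonzero row, so the 2 vectors span a space of dimension 1.
Since 1 < 2, the vectors are linearly dependent.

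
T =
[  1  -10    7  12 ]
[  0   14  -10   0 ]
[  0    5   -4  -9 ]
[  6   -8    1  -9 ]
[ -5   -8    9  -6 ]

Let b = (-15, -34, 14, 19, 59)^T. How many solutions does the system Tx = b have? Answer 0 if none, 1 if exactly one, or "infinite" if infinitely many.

infinite

Row reduce the augmented matrix [T | b].
R4 ← R4 − (6)·R1: [0, 52, -41, -81, 109]
R5 ← R5 + (5)·R1: [0, -58, 44, 54, -16]
R3 ← R3 − (5/14)·R2: [0, 0, -3/7, -9, 183/7]
R4 ← R4 − (26/7)·R2: [0, 0, -27/7, -81, 1647/7]
R5 ← R5 + (29/7)·R2: [0, 0, 18/7, 54, -1098/7]
R4 ← R4 − (9)·R3: [0, 0, 0, 0, 0]
R5 ← R5 + (6)·R3: [0, 0, 0, 0, 0]
The echelon form has 3 nonzero rows, and every pivot lies in the first 4 columns, so rank(T) = rank([T|b]) = 3.
The system is consistent.
rank = 3 < 4 unknowns, so there are infinitely many solutions.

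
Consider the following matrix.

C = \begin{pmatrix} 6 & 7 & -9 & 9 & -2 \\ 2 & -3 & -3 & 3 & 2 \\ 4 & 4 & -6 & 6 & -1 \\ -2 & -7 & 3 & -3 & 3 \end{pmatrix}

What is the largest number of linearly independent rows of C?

Row reduce to echelon form.
R2 ← R2 − (1/3)·R1: [0, -16/3, 0, 0, 8/3]
R3 ← R3 − (2/3)·R1: [0, -2/3, 0, 0, 1/3]
R4 ← R4 + (1/3)·R1: [0, -14/3, 0, 0, 7/3]
R3 ← R3 − (1/8)·R2: [0, 0, 0, 0, 0]
R4 ← R4 − (7/8)·R2: [0, 0, 0, 0, 0]
Echelon form has 2 nonzero rows, so rank(C) = 2.
The rank gives the maximum number of linearly independent rows: 2.

2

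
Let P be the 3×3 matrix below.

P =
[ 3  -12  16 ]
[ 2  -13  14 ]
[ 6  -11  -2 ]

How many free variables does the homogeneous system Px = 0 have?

0

Row reduce to echelon form.
R2 ← R2 − (2/3)·R1: [0, -5, 10/3]
R3 ← R3 − (2)·R1: [0, 13, -34]
R3 ← R3 + (13/5)·R2: [0, 0, -76/3]
3 nonzero rows, so rank(P) = 3.
P has 3 columns; by rank–nullity, nullity = 3 − 3 = 0.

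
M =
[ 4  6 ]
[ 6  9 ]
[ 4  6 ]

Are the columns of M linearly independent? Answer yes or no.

Row reduce M to echelon form.
R2 ← R2 − (3/2)·R1: [0, 0]
R3 ← R3 − R1: [0, 0]
1 pivot among 2 columns.
Only 1 < 2 pivot columns, so the columns are linearly dependent.

no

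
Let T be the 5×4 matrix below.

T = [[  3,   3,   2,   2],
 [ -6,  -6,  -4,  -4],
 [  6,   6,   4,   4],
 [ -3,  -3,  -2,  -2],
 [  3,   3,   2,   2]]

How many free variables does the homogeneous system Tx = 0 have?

3

Row reduce to echelon form.
R2 ← R2 + (2)·R1: [0, 0, 0, 0]
R3 ← R3 − (2)·R1: [0, 0, 0, 0]
R4 ← R4 + R1: [0, 0, 0, 0]
R5 ← R5 − R1: [0, 0, 0, 0]
1 nonzero row, so rank(T) = 1.
T has 4 columns; by rank–nullity, nullity = 4 − 1 = 3.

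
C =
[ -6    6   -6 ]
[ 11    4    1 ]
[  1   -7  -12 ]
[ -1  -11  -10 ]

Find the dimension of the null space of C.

0

Row reduce to echelon form.
R2 ← R2 + (11/6)·R1: [0, 15, -10]
R3 ← R3 + (1/6)·R1: [0, -6, -13]
R4 ← R4 − (1/6)·R1: [0, -12, -9]
R3 ← R3 + (2/5)·R2: [0, 0, -17]
R4 ← R4 + (4/5)·R2: [0, 0, -17]
R4 ← R4 − R3: [0, 0, 0]
3 nonzero rows, so rank(C) = 3.
C has 3 columns; by rank–nullity, nullity = 3 − 3 = 0.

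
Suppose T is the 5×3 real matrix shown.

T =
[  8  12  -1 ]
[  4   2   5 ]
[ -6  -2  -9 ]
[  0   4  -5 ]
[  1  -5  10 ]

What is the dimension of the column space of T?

Row reduce to echelon form.
R2 ← R2 − (1/2)·R1: [0, -4, 11/2]
R3 ← R3 + (3/4)·R1: [0, 7, -39/4]
R5 ← R5 − (1/8)·R1: [0, -13/2, 81/8]
R3 ← R3 + (7/4)·R2: [0, 0, -1/8]
R4 ← R4 + R2: [0, 0, 1/2]
R5 ← R5 − (13/8)·R2: [0, 0, 19/16]
R4 ← R4 + (4)·R3: [0, 0, 0]
R5 ← R5 + (19/2)·R3: [0, 0, 0]
Echelon form has 3 nonzero rows, so rank(T) = 3.
The column space has dimension equal to the rank: 3.

3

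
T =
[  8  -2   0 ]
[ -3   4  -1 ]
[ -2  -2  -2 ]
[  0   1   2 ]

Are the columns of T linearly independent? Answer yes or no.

Row reduce T to echelon form.
R2 ← R2 + (3/8)·R1: [0, 13/4, -1]
R3 ← R3 + (1/4)·R1: [0, -5/2, -2]
R3 ← R3 + (10/13)·R2: [0, 0, -36/13]
R4 ← R4 − (4/13)·R2: [0, 0, 30/13]
R4 ← R4 + (5/6)·R3: [0, 0, 0]
3 pivots among 3 columns.
Every column is a pivot column, so the columns are linearly independent.

yes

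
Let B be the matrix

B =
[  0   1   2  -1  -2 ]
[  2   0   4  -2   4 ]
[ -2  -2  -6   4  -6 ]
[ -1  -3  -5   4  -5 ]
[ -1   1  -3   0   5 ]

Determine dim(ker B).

2

Row reduce to echelon form.
Swap R1 ↔ R2
R3 ← R3 + R1: [0, -2, -2, 2, -2]
R4 ← R4 + (1/2)·R1: [0, -3, -3, 3, -3]
R5 ← R5 + (1/2)·R1: [0, 1, -1, -1, 7]
R3 ← R3 + (2)·R2: [0, 0, 2, 0, -6]
R4 ← R4 + (3)·R2: [0, 0, 3, 0, -9]
R5 ← R5 − R2: [0, 0, -3, 0, 9]
R4 ← R4 − (3/2)·R3: [0, 0, 0, 0, 0]
R5 ← R5 + (3/2)·R3: [0, 0, 0, 0, 0]
3 nonzero rows, so rank(B) = 3.
B has 5 columns; by rank–nullity, nullity = 5 − 3 = 2.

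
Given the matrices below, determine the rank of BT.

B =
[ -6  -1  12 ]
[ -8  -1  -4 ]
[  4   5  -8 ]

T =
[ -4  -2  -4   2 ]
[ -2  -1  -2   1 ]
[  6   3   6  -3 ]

1

First compute BT:
[[ 98,  49,  98, -49],
 [ 10,   5,  10,  -5],
 [-74, -37, -74,  37]]
Now row reduce the product.
R2 ← R2 − (5/49)·R1: [0, 0, 0, 0]
R3 ← R3 + (37/49)·R1: [0, 0, 0, 0]
1 nonzero row, so rank(BT) = 1.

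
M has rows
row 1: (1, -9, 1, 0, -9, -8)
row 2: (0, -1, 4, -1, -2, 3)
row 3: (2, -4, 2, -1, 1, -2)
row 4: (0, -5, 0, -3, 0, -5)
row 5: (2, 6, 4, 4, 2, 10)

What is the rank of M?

Row reduce to echelon form.
R3 ← R3 − (2)·R1: [0, 14, 0, -1, 19, 14]
R5 ← R5 − (2)·R1: [0, 24, 2, 4, 20, 26]
R3 ← R3 + (14)·R2: [0, 0, 56, -15, -9, 56]
R4 ← R4 − (5)·R2: [0, 0, -20, 2, 10, -20]
R5 ← R5 + (24)·R2: [0, 0, 98, -20, -28, 98]
R4 ← R4 + (5/14)·R3: [0, 0, 0, -47/14, 95/14, 0]
R5 ← R5 − (7/4)·R3: [0, 0, 0, 25/4, -49/4, 0]
R5 ← R5 + (175/94)·R4: [0, 0, 0, 0, 18/47, 0]
Echelon form has 5 nonzero rows, so rank(M) = 5.

5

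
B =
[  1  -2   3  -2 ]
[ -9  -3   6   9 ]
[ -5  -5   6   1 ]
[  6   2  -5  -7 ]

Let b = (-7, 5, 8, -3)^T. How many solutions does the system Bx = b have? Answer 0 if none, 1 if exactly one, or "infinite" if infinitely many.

Row reduce the augmented matrix [B | b].
R2 ← R2 + (9)·R1: [0, -21, 33, -9, -58]
R3 ← R3 + (5)·R1: [0, -15, 21, -9, -27]
R4 ← R4 − (6)·R1: [0, 14, -23, 5, 39]
R3 ← R3 − (5/7)·R2: [0, 0, -18/7, -18/7, 101/7]
R4 ← R4 + (2/3)·R2: [0, 0, -1, -1, 1/3]
R4 ← R4 − (7/18)·R3: [0, 0, 0, 0, -95/18]
The echelon form has 4 nonzero rows; the last pivot sits in the augmented column, so rank(B) = 3 but rank([B|b]) = 4.
Since the ranks differ, the system is inconsistent.
It has no solutions.

0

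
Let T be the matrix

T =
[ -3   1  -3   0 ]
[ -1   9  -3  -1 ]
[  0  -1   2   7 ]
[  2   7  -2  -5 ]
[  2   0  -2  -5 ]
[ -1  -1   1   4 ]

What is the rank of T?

4

Row reduce to echelon form.
R2 ← R2 − (1/3)·R1: [0, 26/3, -2, -1]
R4 ← R4 + (2/3)·R1: [0, 23/3, -4, -5]
R5 ← R5 + (2/3)·R1: [0, 2/3, -4, -5]
R6 ← R6 − (1/3)·R1: [0, -4/3, 2, 4]
R3 ← R3 + (3/26)·R2: [0, 0, 23/13, 179/26]
R4 ← R4 − (23/26)·R2: [0, 0, -29/13, -107/26]
R5 ← R5 − (1/13)·R2: [0, 0, -50/13, -64/13]
R6 ← R6 + (2/13)·R2: [0, 0, 22/13, 50/13]
R4 ← R4 + (29/23)·R3: [0, 0, 0, 105/23]
R5 ← R5 + (50/23)·R3: [0, 0, 0, 231/23]
R6 ← R6 − (22/23)·R3: [0, 0, 0, -63/23]
R5 ← R5 − (11/5)·R4: [0, 0, 0, 0]
R6 ← R6 + (3/5)·R4: [0, 0, 0, 0]
Echelon form has 4 nonzero rows, so rank(T) = 4.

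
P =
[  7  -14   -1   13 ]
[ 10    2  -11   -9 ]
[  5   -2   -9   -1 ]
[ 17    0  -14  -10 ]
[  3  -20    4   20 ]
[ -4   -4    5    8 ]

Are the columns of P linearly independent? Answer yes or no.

Row reduce P to echelon form.
R2 ← R2 − (10/7)·R1: [0, 22, -67/7, -193/7]
R3 ← R3 − (5/7)·R1: [0, 8, -58/7, -72/7]
R4 ← R4 − (17/7)·R1: [0, 34, -81/7, -291/7]
R5 ← R5 − (3/7)·R1: [0, -14, 31/7, 101/7]
R6 ← R6 + (4/7)·R1: [0, -12, 31/7, 108/7]
R3 ← R3 − (4/11)·R2: [0, 0, -370/77, -20/77]
R4 ← R4 − (17/11)·R2: [0, 0, 248/77, 80/77]
R5 ← R5 + (7/11)·R2: [0, 0, -128/77, -240/77]
R6 ← R6 + (6/11)·R2: [0, 0, -61/77, 30/77]
R4 ← R4 + (124/185)·R3: [0, 0, 0, 32/37]
R5 ← R5 − (64/185)·R3: [0, 0, 0, -112/37]
R6 ← R6 − (61/370)·R3: [0, 0, 0, 16/37]
R5 ← R5 + (7/2)·R4: [0, 0, 0, 0]
R6 ← R6 − (1/2)·R4: [0, 0, 0, 0]
4 pivots among 4 columns.
Every column is a pivot column, so the columns are linearly independent.

yes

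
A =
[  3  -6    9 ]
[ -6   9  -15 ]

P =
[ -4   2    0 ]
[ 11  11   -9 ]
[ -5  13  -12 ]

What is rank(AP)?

First compute AP:
[[-123,  57, -54],
 [198, -108,  99]]
Now row reduce the product.
R2 ← R2 + (66/41)·R1: [0, -666/41, 495/41]
2 nonzero rows, so rank(AP) = 2.

2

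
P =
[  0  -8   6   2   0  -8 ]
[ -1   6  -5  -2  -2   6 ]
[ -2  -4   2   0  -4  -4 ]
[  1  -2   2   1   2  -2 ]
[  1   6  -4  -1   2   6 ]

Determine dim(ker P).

Row reduce to echelon form.
Swap R1 ↔ R2
R3 ← R3 − (2)·R1: [0, -16, 12, 4, 0, -16]
R4 ← R4 + R1: [0, 4, -3, -1, 0, 4]
R5 ← R5 + R1: [0, 12, -9, -3, 0, 12]
R3 ← R3 − (2)·R2: [0, 0, 0, 0, 0, 0]
R4 ← R4 + (1/2)·R2: [0, 0, 0, 0, 0, 0]
R5 ← R5 + (3/2)·R2: [0, 0, 0, 0, 0, 0]
2 nonzero rows, so rank(P) = 2.
P has 6 columns; by rank–nullity, nullity = 6 − 2 = 4.

4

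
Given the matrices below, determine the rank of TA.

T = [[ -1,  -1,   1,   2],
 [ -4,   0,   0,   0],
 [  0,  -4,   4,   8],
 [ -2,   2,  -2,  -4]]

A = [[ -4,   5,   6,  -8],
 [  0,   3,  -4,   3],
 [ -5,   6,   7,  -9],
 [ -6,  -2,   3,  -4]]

First compute TA:
[[-13,  -6,  11, -12],
 [ 16, -20, -24,  32],
 [-68,  -4,  68, -80],
 [ 42,  -8, -46,  56]]
Now row reduce the product.
R2 ← R2 + (16/13)·R1: [0, -356/13, -136/13, 224/13]
R3 ← R3 − (68/13)·R1: [0, 356/13, 136/13, -224/13]
R4 ← R4 + (42/13)·R1: [0, -356/13, -136/13, 224/13]
R3 ← R3 + R2: [0, 0, 0, 0]
R4 ← R4 − R2: [0, 0, 0, 0]
2 nonzero rows, so rank(TA) = 2.

2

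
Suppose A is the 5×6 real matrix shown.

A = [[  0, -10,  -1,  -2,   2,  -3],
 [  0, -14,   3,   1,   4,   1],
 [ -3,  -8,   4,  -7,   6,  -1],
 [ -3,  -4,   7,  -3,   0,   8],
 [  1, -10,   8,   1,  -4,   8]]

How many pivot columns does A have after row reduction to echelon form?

5

Row reduce to echelon form.
Swap R1 ↔ R3
R4 ← R4 − R1: [0, 4, 3, 4, -6, 9]
R5 ← R5 + (1/3)·R1: [0, -38/3, 28/3, -4/3, -2, 23/3]
R3 ← R3 − (5/7)·R2: [0, 0, -22/7, -19/7, -6/7, -26/7]
R4 ← R4 + (2/7)·R2: [0, 0, 27/7, 30/7, -34/7, 65/7]
R5 ← R5 − (19/21)·R2: [0, 0, 139/21, -47/21, -118/21, 142/21]
R4 ← R4 + (27/22)·R3: [0, 0, 0, 21/22, -65/11, 52/11]
R5 ← R5 + (139/66)·R3: [0, 0, 0, -175/22, -245/33, -35/33]
R5 ← R5 + (25/3)·R4: [0, 0, 0, 0, -170/3, 115/3]
Echelon form has 5 nonzero rows, so rank(A) = 5.
Each nonzero row contributes one pivot column: 5 pivot columns.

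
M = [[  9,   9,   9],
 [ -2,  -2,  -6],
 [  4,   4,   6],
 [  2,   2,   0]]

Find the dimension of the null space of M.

1

Row reduce to echelon form.
R2 ← R2 + (2/9)·R1: [0, 0, -4]
R3 ← R3 − (4/9)·R1: [0, 0, 2]
R4 ← R4 − (2/9)·R1: [0, 0, -2]
R3 ← R3 + (1/2)·R2: [0, 0, 0]
R4 ← R4 − (1/2)·R2: [0, 0, 0]
2 nonzero rows, so rank(M) = 2.
M has 3 columns; by rank–nullity, nullity = 3 − 2 = 1.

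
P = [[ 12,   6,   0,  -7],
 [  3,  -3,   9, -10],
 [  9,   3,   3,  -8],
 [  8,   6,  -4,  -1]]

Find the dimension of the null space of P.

2

Row reduce to echelon form.
R2 ← R2 − (1/4)·R1: [0, -9/2, 9, -33/4]
R3 ← R3 − (3/4)·R1: [0, -3/2, 3, -11/4]
R4 ← R4 − (2/3)·R1: [0, 2, -4, 11/3]
R3 ← R3 − (1/3)·R2: [0, 0, 0, 0]
R4 ← R4 + (4/9)·R2: [0, 0, 0, 0]
2 nonzero rows, so rank(P) = 2.
P has 4 columns; by rank–nullity, nullity = 4 − 2 = 2.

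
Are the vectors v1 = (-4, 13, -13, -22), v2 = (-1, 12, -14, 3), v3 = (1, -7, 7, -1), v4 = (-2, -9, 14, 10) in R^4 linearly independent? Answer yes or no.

yes

Form the matrix with these vectors as rows and row reduce.
R2 ← R2 − (1/4)·R1: [0, 35/4, -43/4, 17/2]
R3 ← R3 + (1/4)·R1: [0, -15/4, 15/4, -13/2]
R4 ← R4 − (1/2)·R1: [0, -31/2, 41/2, 21]
R3 ← R3 + (3/7)·R2: [0, 0, -6/7, -20/7]
R4 ← R4 + (62/35)·R2: [0, 0, 51/35, 1262/35]
R4 ← R4 + (17/10)·R3: [0, 0, 0, 156/5]
4 nonzero rows, so the 4 vectors span a space of dimension 4.
Since 4 = 4, the vectors are linearly independent.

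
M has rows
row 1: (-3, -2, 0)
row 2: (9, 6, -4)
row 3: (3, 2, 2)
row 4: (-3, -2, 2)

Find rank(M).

Row reduce to echelon form.
R2 ← R2 + (3)·R1: [0, 0, -4]
R3 ← R3 + R1: [0, 0, 2]
R4 ← R4 − R1: [0, 0, 2]
R3 ← R3 + (1/2)·R2: [0, 0, 0]
R4 ← R4 + (1/2)·R2: [0, 0, 0]
Echelon form has 2 nonzero rows, so rank(M) = 2.

2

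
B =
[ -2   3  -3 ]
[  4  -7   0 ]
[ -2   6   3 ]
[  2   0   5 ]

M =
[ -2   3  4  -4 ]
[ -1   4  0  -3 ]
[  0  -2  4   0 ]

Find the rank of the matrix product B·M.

First compute BM:
[[  1,  12, -20,  -1],
 [ -1, -16,  16,   5],
 [ -2,  12,   4, -10],
 [ -4,  -4,  28,  -8]]
Now row reduce the product.
R2 ← R2 + R1: [0, -4, -4, 4]
R3 ← R3 + (2)·R1: [0, 36, -36, -12]
R4 ← R4 + (4)·R1: [0, 44, -52, -12]
R3 ← R3 + (9)·R2: [0, 0, -72, 24]
R4 ← R4 + (11)·R2: [0, 0, -96, 32]
R4 ← R4 − (4/3)·R3: [0, 0, 0, 0]
3 nonzero rows, so rank(BM) = 3.

3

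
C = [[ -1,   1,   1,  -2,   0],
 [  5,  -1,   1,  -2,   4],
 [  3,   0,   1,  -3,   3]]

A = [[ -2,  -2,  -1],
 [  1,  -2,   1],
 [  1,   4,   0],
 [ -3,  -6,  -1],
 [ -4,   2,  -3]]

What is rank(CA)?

First compute CA:
[[ 10,  16,   4],
 [-20,  16, -16],
 [ -8,  22,  -9]]
Now row reduce the product.
R2 ← R2 + (2)·R1: [0, 48, -8]
R3 ← R3 + (4/5)·R1: [0, 174/5, -29/5]
R3 ← R3 − (29/40)·R2: [0, 0, 0]
2 nonzero rows, so rank(CA) = 2.

2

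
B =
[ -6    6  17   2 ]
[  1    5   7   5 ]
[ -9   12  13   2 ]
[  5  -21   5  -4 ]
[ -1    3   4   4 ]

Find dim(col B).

Row reduce to echelon form.
R2 ← R2 + (1/6)·R1: [0, 6, 59/6, 16/3]
R3 ← R3 − (3/2)·R1: [0, 3, -25/2, -1]
R4 ← R4 + (5/6)·R1: [0, -16, 115/6, -7/3]
R5 ← R5 − (1/6)·R1: [0, 2, 7/6, 11/3]
R3 ← R3 − (1/2)·R2: [0, 0, -209/12, -11/3]
R4 ← R4 + (8/3)·R2: [0, 0, 817/18, 107/9]
R5 ← R5 − (1/3)·R2: [0, 0, -19/9, 17/9]
R4 ← R4 + (86/33)·R3: [0, 0, 0, 7/3]
R5 ← R5 − (4/33)·R3: [0, 0, 0, 7/3]
R5 ← R5 − R4: [0, 0, 0, 0]
Echelon form has 4 nonzero rows, so rank(B) = 4.
The column space has dimension equal to the rank: 4.

4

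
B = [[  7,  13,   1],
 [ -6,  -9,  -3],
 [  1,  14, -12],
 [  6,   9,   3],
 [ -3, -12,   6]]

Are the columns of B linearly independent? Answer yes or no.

Row reduce B to echelon form.
R2 ← R2 + (6/7)·R1: [0, 15/7, -15/7]
R3 ← R3 − (1/7)·R1: [0, 85/7, -85/7]
R4 ← R4 − (6/7)·R1: [0, -15/7, 15/7]
R5 ← R5 + (3/7)·R1: [0, -45/7, 45/7]
R3 ← R3 − (17/3)·R2: [0, 0, 0]
R4 ← R4 + R2: [0, 0, 0]
R5 ← R5 + (3)·R2: [0, 0, 0]
2 pivots among 3 columns.
Only 2 < 3 pivot columns, so the columns are linearly dependent.

no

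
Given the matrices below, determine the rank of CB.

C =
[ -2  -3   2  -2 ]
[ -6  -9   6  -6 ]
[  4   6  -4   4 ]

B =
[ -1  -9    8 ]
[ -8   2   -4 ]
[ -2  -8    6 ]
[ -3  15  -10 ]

1

First compute CB:
[[ 28, -34,  28],
 [ 84, -102,  84],
 [-56,  68, -56]]
Now row reduce the product.
R2 ← R2 − (3)·R1: [0, 0, 0]
R3 ← R3 + (2)·R1: [0, 0, 0]
1 nonzero row, so rank(CB) = 1.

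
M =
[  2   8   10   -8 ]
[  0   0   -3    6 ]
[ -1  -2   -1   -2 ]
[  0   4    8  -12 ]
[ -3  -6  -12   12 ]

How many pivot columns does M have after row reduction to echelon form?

Row reduce to echelon form.
R3 ← R3 + (1/2)·R1: [0, 2, 4, -6]
R5 ← R5 + (3/2)·R1: [0, 6, 3, 0]
Swap R2 ↔ R3
R4 ← R4 − (2)·R2: [0, 0, 0, 0]
R5 ← R5 − (3)·R2: [0, 0, -9, 18]
R5 ← R5 − (3)·R3: [0, 0, 0, 0]
Echelon form has 3 nonzero rows, so rank(M) = 3.
Each nonzero row contributes one pivot column: 3 pivot columns.

3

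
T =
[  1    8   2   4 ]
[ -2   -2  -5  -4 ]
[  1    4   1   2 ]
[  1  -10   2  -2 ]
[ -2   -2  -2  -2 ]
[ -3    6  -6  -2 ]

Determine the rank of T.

Row reduce to echelon form.
R2 ← R2 + (2)·R1: [0, 14, -1, 4]
R3 ← R3 − R1: [0, -4, -1, -2]
R4 ← R4 − R1: [0, -18, 0, -6]
R5 ← R5 + (2)·R1: [0, 14, 2, 6]
R6 ← R6 + (3)·R1: [0, 30, 0, 10]
R3 ← R3 + (2/7)·R2: [0, 0, -9/7, -6/7]
R4 ← R4 + (9/7)·R2: [0, 0, -9/7, -6/7]
R5 ← R5 − R2: [0, 0, 3, 2]
R6 ← R6 − (15/7)·R2: [0, 0, 15/7, 10/7]
R4 ← R4 − R3: [0, 0, 0, 0]
R5 ← R5 + (7/3)·R3: [0, 0, 0, 0]
R6 ← R6 + (5/3)·R3: [0, 0, 0, 0]
Echelon form has 3 nonzero rows, so rank(T) = 3.

3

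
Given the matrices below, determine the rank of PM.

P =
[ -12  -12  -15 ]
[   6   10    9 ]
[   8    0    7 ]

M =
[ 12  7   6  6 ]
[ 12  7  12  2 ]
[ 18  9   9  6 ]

2

First compute PM:
[[-558, -303, -351, -186],
 [354, 193, 237, 110],
 [222, 119, 111,  90]]
Now row reduce the product.
R2 ← R2 + (59/93)·R1: [0, 24/31, 444/31, -8]
R3 ← R3 + (37/93)·R1: [0, -48/31, -888/31, 16]
R3 ← R3 + (2)·R2: [0, 0, 0, 0]
2 nonzero rows, so rank(PM) = 2.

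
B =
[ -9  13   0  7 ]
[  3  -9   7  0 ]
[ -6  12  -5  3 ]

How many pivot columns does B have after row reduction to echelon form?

Row reduce to echelon form.
R2 ← R2 + (1/3)·R1: [0, -14/3, 7, 7/3]
R3 ← R3 − (2/3)·R1: [0, 10/3, -5, -5/3]
R3 ← R3 + (5/7)·R2: [0, 0, 0, 0]
Echelon form has 2 nonzero rows, so rank(B) = 2.
Each nonzero row contributes one pivot column: 2 pivot columns.

2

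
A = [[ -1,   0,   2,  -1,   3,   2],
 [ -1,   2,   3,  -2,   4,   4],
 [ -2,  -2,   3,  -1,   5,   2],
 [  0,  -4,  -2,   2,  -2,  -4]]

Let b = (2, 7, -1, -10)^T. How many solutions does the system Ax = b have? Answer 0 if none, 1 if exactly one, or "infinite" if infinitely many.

infinite

Row reduce the augmented matrix [A | b].
R2 ← R2 − R1: [0, 2, 1, -1, 1, 2, 5]
R3 ← R3 − (2)·R1: [0, -2, -1, 1, -1, -2, -5]
R3 ← R3 + R2: [0, 0, 0, 0, 0, 0, 0]
R4 ← R4 + (2)·R2: [0, 0, 0, 0, 0, 0, 0]
The echelon form has 2 nonzero rows, and every pivot lies in the first 6 columns, so rank(A) = rank([A|b]) = 2.
The system is consistent.
rank = 2 < 6 unknowns, so there are infinitely many solutions.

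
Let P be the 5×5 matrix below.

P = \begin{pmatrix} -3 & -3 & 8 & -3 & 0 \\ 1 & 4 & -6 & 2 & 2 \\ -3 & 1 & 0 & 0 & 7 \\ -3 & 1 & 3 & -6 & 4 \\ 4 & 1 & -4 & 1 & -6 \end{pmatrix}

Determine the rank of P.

Row reduce to echelon form.
R2 ← R2 + (1/3)·R1: [0, 3, -10/3, 1, 2]
R3 ← R3 − R1: [0, 4, -8, 3, 7]
R4 ← R4 − R1: [0, 4, -5, -3, 4]
R5 ← R5 + (4/3)·R1: [0, -3, 20/3, -3, -6]
R3 ← R3 − (4/3)·R2: [0, 0, -32/9, 5/3, 13/3]
R4 ← R4 − (4/3)·R2: [0, 0, -5/9, -13/3, 4/3]
R5 ← R5 + R2: [0, 0, 10/3, -2, -4]
R4 ← R4 − (5/32)·R3: [0, 0, 0, -147/32, 21/32]
R5 ← R5 + (15/16)·R3: [0, 0, 0, -7/16, 1/16]
R5 ← R5 − (2/21)·R4: [0, 0, 0, 0, 0]
Echelon form has 4 nonzero rows, so rank(P) = 4.

4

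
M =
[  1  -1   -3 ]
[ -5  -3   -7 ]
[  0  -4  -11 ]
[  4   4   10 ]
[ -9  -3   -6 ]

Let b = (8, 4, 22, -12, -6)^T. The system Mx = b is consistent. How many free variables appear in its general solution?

Row reduce the augmented matrix [M | b].
R2 ← R2 + (5)·R1: [0, -8, -22, 44]
R4 ← R4 − (4)·R1: [0, 8, 22, -44]
R5 ← R5 + (9)·R1: [0, -12, -33, 66]
R3 ← R3 − (1/2)·R2: [0, 0, 0, 0]
R4 ← R4 + R2: [0, 0, 0, 0]
R5 ← R5 − (3/2)·R2: [0, 0, 0, 0]
The echelon form has 2 nonzero rows, and every pivot lies in the first 3 columns, so rank(M) = rank([M|b]) = 2.
The system is consistent.
Free variables = (unknowns) − (rank) = 3 − 2 = 1.

1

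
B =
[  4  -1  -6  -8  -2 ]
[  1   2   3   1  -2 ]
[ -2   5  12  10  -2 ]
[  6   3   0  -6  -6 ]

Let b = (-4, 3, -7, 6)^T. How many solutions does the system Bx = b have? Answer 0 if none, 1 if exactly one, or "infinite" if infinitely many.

Row reduce the augmented matrix [B | b].
R2 ← R2 − (1/4)·R1: [0, 9/4, 9/2, 3, -3/2, 4]
R3 ← R3 + (1/2)·R1: [0, 9/2, 9, 6, -3, -9]
R4 ← R4 − (3/2)·R1: [0, 9/2, 9, 6, -3, 12]
R3 ← R3 − (2)·R2: [0, 0, 0, 0, 0, -17]
R4 ← R4 − (2)·R2: [0, 0, 0, 0, 0, 4]
R4 ← R4 + (4/17)·R3: [0, 0, 0, 0, 0, 0]
The echelon form has 3 nonzero rows; the last pivot sits in the augmented column, so rank(B) = 2 but rank([B|b]) = 3.
Since the ranks differ, the system is inconsistent.
It has no solutions.

0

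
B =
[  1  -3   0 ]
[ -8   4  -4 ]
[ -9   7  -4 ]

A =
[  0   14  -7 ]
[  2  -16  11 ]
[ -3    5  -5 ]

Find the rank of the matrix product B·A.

2

First compute BA:
[[ -6,  62, -40],
 [ 20, -196, 120],
 [ 26, -258, 160]]
Now row reduce the product.
R2 ← R2 + (10/3)·R1: [0, 32/3, -40/3]
R3 ← R3 + (13/3)·R1: [0, 32/3, -40/3]
R3 ← R3 − R2: [0, 0, 0]
2 nonzero rows, so rank(BA) = 2.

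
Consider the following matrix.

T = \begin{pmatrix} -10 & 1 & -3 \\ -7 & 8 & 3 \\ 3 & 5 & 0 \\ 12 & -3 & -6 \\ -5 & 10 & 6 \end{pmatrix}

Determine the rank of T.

3

Row reduce to echelon form.
R2 ← R2 − (7/10)·R1: [0, 73/10, 51/10]
R3 ← R3 + (3/10)·R1: [0, 53/10, -9/10]
R4 ← R4 + (6/5)·R1: [0, -9/5, -48/5]
R5 ← R5 − (1/2)·R1: [0, 19/2, 15/2]
R3 ← R3 − (53/73)·R2: [0, 0, -336/73]
R4 ← R4 + (18/73)·R2: [0, 0, -609/73]
R5 ← R5 − (95/73)·R2: [0, 0, 63/73]
R4 ← R4 − (29/16)·R3: [0, 0, 0]
R5 ← R5 + (3/16)·R3: [0, 0, 0]
Echelon form has 3 nonzero rows, so rank(T) = 3.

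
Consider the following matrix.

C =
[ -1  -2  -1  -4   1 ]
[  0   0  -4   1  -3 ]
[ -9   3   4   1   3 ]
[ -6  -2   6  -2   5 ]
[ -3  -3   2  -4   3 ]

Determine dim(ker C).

1

Row reduce to echelon form.
R3 ← R3 − (9)·R1: [0, 21, 13, 37, -6]
R4 ← R4 − (6)·R1: [0, 10, 12, 22, -1]
R5 ← R5 − (3)·R1: [0, 3, 5, 8, 0]
Swap R2 ↔ R3
R4 ← R4 − (10/21)·R2: [0, 0, 122/21, 92/21, 13/7]
R5 ← R5 − (1/7)·R2: [0, 0, 22/7, 19/7, 6/7]
R4 ← R4 + (61/42)·R3: [0, 0, 0, 35/6, -5/2]
R5 ← R5 + (11/14)·R3: [0, 0, 0, 7/2, -3/2]
R5 ← R5 − (3/5)·R4: [0, 0, 0, 0, 0]
4 nonzero rows, so rank(C) = 4.
C has 5 columns; by rank–nullity, nullity = 5 − 4 = 1.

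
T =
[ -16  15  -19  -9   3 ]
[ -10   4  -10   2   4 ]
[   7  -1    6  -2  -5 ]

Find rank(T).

3

Row reduce to echelon form.
R2 ← R2 − (5/8)·R1: [0, -43/8, 15/8, 61/8, 17/8]
R3 ← R3 + (7/16)·R1: [0, 89/16, -37/16, -95/16, -59/16]
R3 ← R3 + (89/86)·R2: [0, 0, -16/43, 84/43, -64/43]
Echelon form has 3 nonzero rows, so rank(T) = 3.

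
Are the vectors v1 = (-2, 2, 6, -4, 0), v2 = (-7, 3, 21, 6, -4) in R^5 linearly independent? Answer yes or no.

Form the matrix with these vectors as rows and row reduce.
R2 ← R2 − (7/2)·R1: [0, -4, 0, 20, -4]
2 nonzero rows, so the 2 vectors span a space of dimension 2.
Since 2 = 2, the vectors are linearly independent.

yes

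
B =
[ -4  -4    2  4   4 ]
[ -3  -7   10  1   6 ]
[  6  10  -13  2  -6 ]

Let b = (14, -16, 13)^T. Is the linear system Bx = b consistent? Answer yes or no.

yes

Row reduce the augmented matrix [B | b].
R2 ← R2 − (3/4)·R1: [0, -4, 17/2, -2, 3, -53/2]
R3 ← R3 + (3/2)·R1: [0, 4, -10, 8, 0, 34]
R3 ← R3 + R2: [0, 0, -3/2, 6, 3, 15/2]
The echelon form has 3 nonzero rows, and every pivot lies in the first 5 columns, so rank(B) = rank([B|b]) = 3.
The system is consistent.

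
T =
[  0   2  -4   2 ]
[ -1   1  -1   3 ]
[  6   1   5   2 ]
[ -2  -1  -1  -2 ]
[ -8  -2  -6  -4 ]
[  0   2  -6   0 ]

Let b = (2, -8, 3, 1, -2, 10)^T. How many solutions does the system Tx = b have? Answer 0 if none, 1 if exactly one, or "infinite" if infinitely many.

infinite

Row reduce the augmented matrix [T | b].
Swap R1 ↔ R2
R3 ← R3 + (6)·R1: [0, 7, -1, 20, -45]
R4 ← R4 − (2)·R1: [0, -3, 1, -8, 17]
R5 ← R5 − (8)·R1: [0, -10, 2, -28, 62]
R3 ← R3 − (7/2)·R2: [0, 0, 13, 13, -52]
R4 ← R4 + (3/2)·R2: [0, 0, -5, -5, 20]
R5 ← R5 + (5)·R2: [0, 0, -18, -18, 72]
R6 ← R6 − R2: [0, 0, -2, -2, 8]
R4 ← R4 + (5/13)·R3: [0, 0, 0, 0, 0]
R5 ← R5 + (18/13)·R3: [0, 0, 0, 0, 0]
R6 ← R6 + (2/13)·R3: [0, 0, 0, 0, 0]
The echelon form has 3 nonzero rows, and every pivot lies in the first 4 columns, so rank(T) = rank([T|b]) = 3.
The system is consistent.
rank = 3 < 4 unknowns, so there are infinitely many solutions.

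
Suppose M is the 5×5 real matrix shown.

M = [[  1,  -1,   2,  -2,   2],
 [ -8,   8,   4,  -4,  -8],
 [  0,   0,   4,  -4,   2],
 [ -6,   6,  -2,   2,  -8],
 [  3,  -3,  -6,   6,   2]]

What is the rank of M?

3

Row reduce to echelon form.
R2 ← R2 + (8)·R1: [0, 0, 20, -20, 8]
R4 ← R4 + (6)·R1: [0, 0, 10, -10, 4]
R5 ← R5 − (3)·R1: [0, 0, -12, 12, -4]
R3 ← R3 − (1/5)·R2: [0, 0, 0, 0, 2/5]
R4 ← R4 − (1/2)·R2: [0, 0, 0, 0, 0]
R5 ← R5 + (3/5)·R2: [0, 0, 0, 0, 4/5]
R5 ← R5 − (2)·R3: [0, 0, 0, 0, 0]
Echelon form has 3 nonzero rows, so rank(M) = 3.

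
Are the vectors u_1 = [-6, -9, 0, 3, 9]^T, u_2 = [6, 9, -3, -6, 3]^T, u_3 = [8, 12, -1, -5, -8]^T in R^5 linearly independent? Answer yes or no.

Form the matrix with these vectors as rows and row reduce.
R2 ← R2 + R1: [0, 0, -3, -3, 12]
R3 ← R3 + (4/3)·R1: [0, 0, -1, -1, 4]
R3 ← R3 − (1/3)·R2: [0, 0, 0, 0, 0]
2 nonzero rows, so the 3 vectors span a space of dimension 2.
Since 2 < 3, the vectors are linearly dependent.

no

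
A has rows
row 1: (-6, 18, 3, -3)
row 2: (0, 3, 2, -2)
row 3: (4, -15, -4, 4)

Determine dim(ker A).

2

Row reduce to echelon form.
R3 ← R3 + (2/3)·R1: [0, -3, -2, 2]
R3 ← R3 + R2: [0, 0, 0, 0]
2 nonzero rows, so rank(A) = 2.
A has 4 columns; by rank–nullity, nullity = 4 − 2 = 2.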